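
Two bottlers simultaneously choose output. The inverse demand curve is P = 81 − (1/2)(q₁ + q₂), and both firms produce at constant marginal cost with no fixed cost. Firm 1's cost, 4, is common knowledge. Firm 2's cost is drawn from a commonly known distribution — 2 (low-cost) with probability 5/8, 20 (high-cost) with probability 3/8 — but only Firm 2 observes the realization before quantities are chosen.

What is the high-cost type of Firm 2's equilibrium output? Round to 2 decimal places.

33.75

Firm 2 with cost c maximizes (81 − (1/2)(q₁+q₂) − c)·q₂, giving q₂(c) = (81 − c − (1/2)q₁).
E[c₂] = 5/8·2 + 3/8·20 = 8.75
Firm 1's FOC against E[q₂] yields q₁ = (81 − 2·4 + E[c₂])/(3/2) = (81 − 8 + 8.75)/(3/2) = 54.5.
q₂(high-cost) = (81 − 20 − (1/2)·54.5) = 33.75.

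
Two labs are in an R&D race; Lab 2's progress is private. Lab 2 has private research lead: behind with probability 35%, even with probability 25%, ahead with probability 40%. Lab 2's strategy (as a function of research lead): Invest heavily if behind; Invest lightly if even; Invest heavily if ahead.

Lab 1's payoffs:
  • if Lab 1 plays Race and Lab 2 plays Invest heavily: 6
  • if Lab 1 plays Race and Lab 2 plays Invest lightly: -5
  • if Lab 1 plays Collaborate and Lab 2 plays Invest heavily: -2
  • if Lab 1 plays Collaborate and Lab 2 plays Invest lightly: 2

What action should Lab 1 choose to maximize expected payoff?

Compute Lab 1's expected payoff for each action, taking the expectation over Lab 2's type.
E[Race] = 0.35·(6) + 0.25·(-5) + 0.4·(6) = 3.25
E[Collaborate] = 0.35·(-2) + 0.25·(2) + 0.4·(-2) = -1
Best response: Race (3.25 is the largest).

Race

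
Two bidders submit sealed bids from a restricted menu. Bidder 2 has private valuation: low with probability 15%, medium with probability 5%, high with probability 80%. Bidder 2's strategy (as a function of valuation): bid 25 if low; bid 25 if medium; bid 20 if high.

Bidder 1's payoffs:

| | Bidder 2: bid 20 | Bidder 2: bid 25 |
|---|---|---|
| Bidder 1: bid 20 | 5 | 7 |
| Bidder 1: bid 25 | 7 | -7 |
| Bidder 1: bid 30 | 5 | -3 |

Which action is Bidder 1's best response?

bid 20

E[bid 20] = 0.15·(7) + 0.05·(7) + 0.8·(5) = 5.4
E[bid 25] = 0.15·(-7) + 0.05·(-7) + 0.8·(7) = 4.2
E[bid 30] = 0.15·(-3) + 0.05·(-3) + 0.8·(5) = 3.4
Best response: bid 20 (5.4 is the largest).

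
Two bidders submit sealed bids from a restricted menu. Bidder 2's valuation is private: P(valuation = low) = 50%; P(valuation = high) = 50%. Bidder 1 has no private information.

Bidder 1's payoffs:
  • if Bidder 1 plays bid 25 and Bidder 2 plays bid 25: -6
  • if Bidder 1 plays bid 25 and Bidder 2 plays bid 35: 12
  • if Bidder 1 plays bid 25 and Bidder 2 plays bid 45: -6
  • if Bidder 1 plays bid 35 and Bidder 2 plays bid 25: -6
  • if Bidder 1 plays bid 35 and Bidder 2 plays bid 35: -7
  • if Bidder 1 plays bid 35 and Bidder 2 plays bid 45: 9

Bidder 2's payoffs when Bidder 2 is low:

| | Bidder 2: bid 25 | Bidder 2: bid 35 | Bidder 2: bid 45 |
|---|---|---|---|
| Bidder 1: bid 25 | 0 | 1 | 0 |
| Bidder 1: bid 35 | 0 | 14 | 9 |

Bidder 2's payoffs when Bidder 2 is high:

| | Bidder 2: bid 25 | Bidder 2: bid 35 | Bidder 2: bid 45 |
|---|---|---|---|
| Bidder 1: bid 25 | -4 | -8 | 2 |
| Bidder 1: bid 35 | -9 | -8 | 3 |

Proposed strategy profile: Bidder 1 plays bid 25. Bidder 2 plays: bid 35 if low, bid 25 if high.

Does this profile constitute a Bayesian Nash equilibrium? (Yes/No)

Bidder 1 plays bid 25: E[bid 25] = 0.5·(12) + 0.5·(-6) = 3; E[bid 35] = -6.5. Best-responding. ✓
Bidder 2 (valuation low), facing bid 25: bid 25 gives 0, bid 35 gives 1, bid 45 gives 0. Proposed bid 35 is best. ✓
Bidder 2 (valuation high), facing bid 25: bid 25 gives -4, bid 35 gives -8, bid 45 gives 2. Proposed bid 25 is not best — profitable deviation exists. ✗

No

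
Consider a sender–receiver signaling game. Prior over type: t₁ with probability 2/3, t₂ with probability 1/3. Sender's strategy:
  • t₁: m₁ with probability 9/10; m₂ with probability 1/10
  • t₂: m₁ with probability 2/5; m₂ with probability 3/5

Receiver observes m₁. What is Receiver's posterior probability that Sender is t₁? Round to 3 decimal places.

P(m₁) = (2/3)·(9/10) + (1/3)·(2/5) = 11/15
P(t₁ | m₁) = ((2/3)·(9/10)) / (11/15) = (3/5) / (11/15) = 9/11

0.818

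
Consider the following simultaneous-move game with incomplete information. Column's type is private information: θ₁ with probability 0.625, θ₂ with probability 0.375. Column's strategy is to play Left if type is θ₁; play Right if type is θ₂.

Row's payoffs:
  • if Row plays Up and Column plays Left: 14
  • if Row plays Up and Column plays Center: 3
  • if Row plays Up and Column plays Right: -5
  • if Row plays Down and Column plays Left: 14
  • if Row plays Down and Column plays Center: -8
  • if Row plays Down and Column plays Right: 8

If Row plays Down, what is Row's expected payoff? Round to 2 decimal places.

Take the expectation over Column's type, weighting each type's action by its prior probability.
E[Down] = 0.625·14 + 0.375·8 = 8.75 + 3 = 11.75

11.75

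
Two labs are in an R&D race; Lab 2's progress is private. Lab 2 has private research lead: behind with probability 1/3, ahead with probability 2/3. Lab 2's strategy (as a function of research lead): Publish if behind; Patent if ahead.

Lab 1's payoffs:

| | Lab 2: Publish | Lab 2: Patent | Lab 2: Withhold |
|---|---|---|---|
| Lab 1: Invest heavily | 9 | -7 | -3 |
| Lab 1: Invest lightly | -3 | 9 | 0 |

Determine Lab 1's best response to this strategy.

Compute Lab 1's expected payoff for each action, taking the expectation over Lab 2's type.
E[Invest heavily] = 1/3·(9) + 2/3·(-7) = -5/3
E[Invest lightly] = 1/3·(-3) + 2/3·(9) = 5
Best response: Invest lightly (5 is the largest).

Invest lightly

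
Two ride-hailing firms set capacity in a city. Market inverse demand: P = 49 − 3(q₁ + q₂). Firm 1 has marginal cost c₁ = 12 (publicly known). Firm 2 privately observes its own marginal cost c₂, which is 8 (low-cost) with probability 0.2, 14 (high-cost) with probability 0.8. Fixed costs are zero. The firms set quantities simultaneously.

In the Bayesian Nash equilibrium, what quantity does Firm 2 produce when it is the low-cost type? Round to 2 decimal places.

Firm 2 with cost c maximizes (49 − 3(q₁+q₂) − c)·q₂, giving q₂(c) = (49 − c − 3q₁)/6.
E[c₂] = 0.2·8 + 0.8·14 = 12.8
Firm 1's FOC against E[q₂] yields q₁ = (49 − 2·12 + E[c₂])/9 = (49 − 24 + 12.8)/9 = 4.2.
q₂(low-cost) = (49 − 8 − 3·4.2)/6 = 4.73333.

4.73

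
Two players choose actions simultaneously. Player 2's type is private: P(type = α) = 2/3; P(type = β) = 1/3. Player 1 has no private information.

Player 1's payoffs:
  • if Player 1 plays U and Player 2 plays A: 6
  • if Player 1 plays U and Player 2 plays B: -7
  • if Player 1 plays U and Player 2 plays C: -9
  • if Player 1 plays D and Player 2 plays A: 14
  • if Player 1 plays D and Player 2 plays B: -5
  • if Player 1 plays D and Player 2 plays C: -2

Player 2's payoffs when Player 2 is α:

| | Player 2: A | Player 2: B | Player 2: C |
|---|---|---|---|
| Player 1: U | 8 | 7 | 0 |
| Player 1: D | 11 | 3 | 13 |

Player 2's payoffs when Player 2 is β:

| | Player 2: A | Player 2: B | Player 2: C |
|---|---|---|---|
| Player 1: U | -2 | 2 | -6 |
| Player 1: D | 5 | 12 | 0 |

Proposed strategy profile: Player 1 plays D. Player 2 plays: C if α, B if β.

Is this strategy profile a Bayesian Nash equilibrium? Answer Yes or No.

Yes

Player 1 plays D: E[D] = 2/3·(-2) + 1/3·(-5) = -3; E[U] = -25/3. Best-responding. ✓
Player 2 (type α), facing D: A gives 11, B gives 3, C gives 13. Proposed C is best. ✓
Player 2 (type β), facing D: A gives 5, B gives 12, C gives 0. Proposed B is best. ✓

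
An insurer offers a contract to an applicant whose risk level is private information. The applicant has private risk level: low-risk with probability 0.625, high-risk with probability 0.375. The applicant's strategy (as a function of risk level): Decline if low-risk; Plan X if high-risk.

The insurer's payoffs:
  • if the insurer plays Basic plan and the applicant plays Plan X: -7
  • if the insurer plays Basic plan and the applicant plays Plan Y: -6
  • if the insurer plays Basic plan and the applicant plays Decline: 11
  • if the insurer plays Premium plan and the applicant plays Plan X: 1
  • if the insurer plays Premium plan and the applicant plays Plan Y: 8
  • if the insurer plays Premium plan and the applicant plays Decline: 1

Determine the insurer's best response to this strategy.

Basic plan

E[Basic plan] = 0.625·(11) + 0.375·(-7) = 4.25
E[Premium plan] = 0.625·(1) + 0.375·(1) = 1
Best response: Basic plan (4.25 is the largest).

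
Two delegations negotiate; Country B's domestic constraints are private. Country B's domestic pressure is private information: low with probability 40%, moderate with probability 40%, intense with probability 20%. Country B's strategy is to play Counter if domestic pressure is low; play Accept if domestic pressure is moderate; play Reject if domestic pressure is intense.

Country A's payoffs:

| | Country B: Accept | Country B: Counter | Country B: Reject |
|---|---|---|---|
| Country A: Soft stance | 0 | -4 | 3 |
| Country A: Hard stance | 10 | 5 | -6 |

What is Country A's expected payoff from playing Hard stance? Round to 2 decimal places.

4.80

Take the expectation over Country B's domestic pressure, weighting each type's action by its prior probability.
E[Hard stance] = 0.4·5 + 0.4·10 + 0.2·(-6) = 2 + 4 + (-1.2) = 4.8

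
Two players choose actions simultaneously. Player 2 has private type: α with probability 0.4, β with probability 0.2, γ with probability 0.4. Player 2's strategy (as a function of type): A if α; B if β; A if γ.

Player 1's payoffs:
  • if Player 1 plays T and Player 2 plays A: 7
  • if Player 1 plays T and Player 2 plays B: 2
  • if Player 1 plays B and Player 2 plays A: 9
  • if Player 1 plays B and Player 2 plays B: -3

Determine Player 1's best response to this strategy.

B

E[T] = 0.4·(7) + 0.2·(2) + 0.4·(7) = 6
E[B] = 0.4·(9) + 0.2·(-3) + 0.4·(9) = 6.6
Best response: B (6.6 is the largest).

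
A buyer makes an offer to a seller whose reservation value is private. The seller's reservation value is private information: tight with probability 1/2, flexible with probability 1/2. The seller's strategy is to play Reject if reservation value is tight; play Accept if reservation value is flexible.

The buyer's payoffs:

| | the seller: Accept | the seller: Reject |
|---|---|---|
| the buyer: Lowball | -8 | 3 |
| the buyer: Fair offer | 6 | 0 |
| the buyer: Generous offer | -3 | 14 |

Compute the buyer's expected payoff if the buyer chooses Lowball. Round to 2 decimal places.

-2.50

E[Lowball] = 1/2·3 + 1/2·(-8) = 3/2 + (-4) = -5/2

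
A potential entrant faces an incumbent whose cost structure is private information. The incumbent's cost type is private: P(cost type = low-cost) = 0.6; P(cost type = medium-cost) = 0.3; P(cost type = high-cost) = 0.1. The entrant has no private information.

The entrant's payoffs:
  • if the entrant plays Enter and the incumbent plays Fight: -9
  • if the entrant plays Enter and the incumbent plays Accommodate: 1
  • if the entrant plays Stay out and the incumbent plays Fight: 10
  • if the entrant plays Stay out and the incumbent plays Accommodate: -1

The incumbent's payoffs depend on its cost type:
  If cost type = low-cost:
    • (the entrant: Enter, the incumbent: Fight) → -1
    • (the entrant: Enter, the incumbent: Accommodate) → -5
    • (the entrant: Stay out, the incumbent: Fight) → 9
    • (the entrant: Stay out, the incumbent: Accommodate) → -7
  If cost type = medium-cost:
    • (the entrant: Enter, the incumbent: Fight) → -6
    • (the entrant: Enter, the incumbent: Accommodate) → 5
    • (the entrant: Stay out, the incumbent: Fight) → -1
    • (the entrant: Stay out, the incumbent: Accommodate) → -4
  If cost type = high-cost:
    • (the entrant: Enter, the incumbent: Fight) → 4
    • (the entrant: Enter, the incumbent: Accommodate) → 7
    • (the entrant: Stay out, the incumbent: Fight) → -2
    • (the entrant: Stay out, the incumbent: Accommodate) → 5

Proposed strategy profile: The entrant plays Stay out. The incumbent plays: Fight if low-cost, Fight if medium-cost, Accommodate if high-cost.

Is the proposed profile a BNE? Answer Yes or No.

The entrant plays Stay out: E[Stay out] = 0.6·(10) + 0.3·(10) + 0.1·(-1) = 8.9; E[Enter] = -8. Best-responding. ✓
The incumbent (cost type low-cost), facing Stay out: Fight gives 9, Accommodate gives -7. Proposed Fight is best. ✓
The incumbent (cost type medium-cost), facing Stay out: Fight gives -1, Accommodate gives -4. Proposed Fight is best. ✓
The incumbent (cost type high-cost), facing Stay out: Fight gives -2, Accommodate gives 5. Proposed Accommodate is best. ✓

Yes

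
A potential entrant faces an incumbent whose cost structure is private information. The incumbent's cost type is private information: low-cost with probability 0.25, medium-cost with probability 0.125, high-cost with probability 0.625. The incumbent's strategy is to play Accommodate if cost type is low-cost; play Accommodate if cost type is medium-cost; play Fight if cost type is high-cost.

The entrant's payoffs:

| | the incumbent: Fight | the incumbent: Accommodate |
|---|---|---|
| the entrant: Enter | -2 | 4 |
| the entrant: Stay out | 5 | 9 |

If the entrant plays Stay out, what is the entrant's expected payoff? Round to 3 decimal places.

6.500

E[Stay out] = 0.25·9 + 0.125·9 + 0.625·5 = 2.25 + 1.125 + 3.125 = 6.5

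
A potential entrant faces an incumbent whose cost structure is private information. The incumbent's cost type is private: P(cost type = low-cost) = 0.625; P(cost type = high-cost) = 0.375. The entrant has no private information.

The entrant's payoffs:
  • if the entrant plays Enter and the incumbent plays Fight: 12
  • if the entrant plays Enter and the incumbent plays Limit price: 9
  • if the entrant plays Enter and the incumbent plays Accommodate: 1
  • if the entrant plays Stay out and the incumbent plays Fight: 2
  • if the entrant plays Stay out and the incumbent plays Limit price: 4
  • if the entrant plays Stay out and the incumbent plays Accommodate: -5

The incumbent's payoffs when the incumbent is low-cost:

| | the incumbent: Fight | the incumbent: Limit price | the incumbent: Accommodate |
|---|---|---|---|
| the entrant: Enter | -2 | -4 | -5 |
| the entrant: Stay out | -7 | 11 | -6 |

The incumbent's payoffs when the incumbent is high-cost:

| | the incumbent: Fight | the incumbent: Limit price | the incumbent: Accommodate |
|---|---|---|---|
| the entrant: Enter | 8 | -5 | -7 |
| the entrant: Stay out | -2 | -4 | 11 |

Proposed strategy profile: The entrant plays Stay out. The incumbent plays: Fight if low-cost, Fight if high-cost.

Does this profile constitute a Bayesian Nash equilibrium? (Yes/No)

The entrant plays Stay out: E[Stay out] = 0.625·(2) + 0.375·(2) = 2; E[Enter] = 12. Not best-responding. ✗
The incumbent (cost type low-cost), facing Stay out: Fight gives -7, Limit price gives 11, Accommodate gives -6. Proposed Fight is not best — profitable deviation exists. ✗
The incumbent (cost type high-cost), facing Stay out: Fight gives -2, Limit price gives -4, Accommodate gives 11. Proposed Fight is not best — profitable deviation exists. ✗

No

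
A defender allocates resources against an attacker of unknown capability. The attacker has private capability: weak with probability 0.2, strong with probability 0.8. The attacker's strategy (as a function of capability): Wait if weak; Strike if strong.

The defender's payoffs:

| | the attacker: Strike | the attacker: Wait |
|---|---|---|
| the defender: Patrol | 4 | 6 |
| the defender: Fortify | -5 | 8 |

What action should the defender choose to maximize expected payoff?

Patrol

Compute the defender's expected payoff for each action, taking the expectation over the attacker's type.
E[Patrol] = 0.2·(6) + 0.8·(4) = 4.4
E[Fortify] = 0.2·(8) + 0.8·(-5) = -2.4
Best response: Patrol (4.4 is the largest).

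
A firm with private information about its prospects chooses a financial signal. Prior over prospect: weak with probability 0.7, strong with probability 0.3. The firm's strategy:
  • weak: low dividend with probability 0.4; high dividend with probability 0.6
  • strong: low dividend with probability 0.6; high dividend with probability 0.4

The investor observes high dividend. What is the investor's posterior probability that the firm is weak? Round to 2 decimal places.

P(high dividend) = 0.7·0.6 + 0.3·0.4 = 0.54
P(weak | high dividend) = (0.7·0.6) / 0.54 = 0.42 / 0.54 = 0.777778

0.78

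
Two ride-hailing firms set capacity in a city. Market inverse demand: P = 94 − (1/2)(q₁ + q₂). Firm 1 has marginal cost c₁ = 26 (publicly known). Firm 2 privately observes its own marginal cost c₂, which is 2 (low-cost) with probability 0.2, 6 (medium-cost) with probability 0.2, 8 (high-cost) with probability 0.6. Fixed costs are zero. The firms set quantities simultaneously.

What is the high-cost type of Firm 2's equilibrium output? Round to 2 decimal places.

Type-c best response for Firm 2: q₂(c) = (94 − c) − q₁/2.
Firm 1 maximizes expected profit; its first-order condition is 94 − q₁ − (1/2)E[q₂] − 26 = 0.
Substituting E[q₂] and solving: E[c₂] = 6.4, so q₁ = (94 − 2·26 + 6.4)/(3/2) = 32.2667.
q₂(high-cost) = (94 − 8 − (1/2)·32.2667) = 69.8667.

69.87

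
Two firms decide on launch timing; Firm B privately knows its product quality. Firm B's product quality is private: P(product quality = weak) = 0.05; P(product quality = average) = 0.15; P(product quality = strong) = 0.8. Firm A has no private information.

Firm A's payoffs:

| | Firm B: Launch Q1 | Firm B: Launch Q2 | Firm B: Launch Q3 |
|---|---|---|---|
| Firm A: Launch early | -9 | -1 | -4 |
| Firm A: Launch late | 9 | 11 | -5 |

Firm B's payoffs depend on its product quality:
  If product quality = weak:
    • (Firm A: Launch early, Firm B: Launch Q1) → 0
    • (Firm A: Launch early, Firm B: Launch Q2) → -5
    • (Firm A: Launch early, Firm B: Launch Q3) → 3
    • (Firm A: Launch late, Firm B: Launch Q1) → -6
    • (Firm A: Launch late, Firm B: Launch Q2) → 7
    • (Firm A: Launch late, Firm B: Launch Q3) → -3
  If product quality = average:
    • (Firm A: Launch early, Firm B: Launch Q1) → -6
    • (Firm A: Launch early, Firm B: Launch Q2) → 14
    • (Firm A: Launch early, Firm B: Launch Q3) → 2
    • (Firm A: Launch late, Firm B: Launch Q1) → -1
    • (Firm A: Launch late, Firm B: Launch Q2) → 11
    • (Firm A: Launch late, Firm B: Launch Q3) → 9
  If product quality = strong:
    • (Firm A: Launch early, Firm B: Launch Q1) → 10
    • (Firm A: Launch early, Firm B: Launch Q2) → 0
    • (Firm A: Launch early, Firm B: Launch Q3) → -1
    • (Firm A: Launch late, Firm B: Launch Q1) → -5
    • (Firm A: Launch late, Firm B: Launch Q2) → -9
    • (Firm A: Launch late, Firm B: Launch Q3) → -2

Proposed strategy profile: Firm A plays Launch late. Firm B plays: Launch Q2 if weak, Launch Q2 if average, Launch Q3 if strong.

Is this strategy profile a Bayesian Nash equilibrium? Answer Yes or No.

A profile is a BNE iff every type of every player is best-responding given beliefs about the other side.
Firm A plays Launch late: E[Launch late] = 0.05·(11) + 0.15·(11) + 0.8·(-5) = -1.8; E[Launch early] = -3.4. Best-responding. ✓
Firm B (product quality weak), facing Launch late: Launch Q1 gives -6, Launch Q2 gives 7, Launch Q3 gives -3. Proposed Launch Q2 is best. ✓
Firm B (product quality average), facing Launch late: Launch Q1 gives -1, Launch Q2 gives 11, Launch Q3 gives 9. Proposed Launch Q2 is best. ✓
Firm B (product quality strong), facing Launch late: Launch Q1 gives -5, Launch Q2 gives -9, Launch Q3 gives -2. Proposed Launch Q3 is best. ✓

Yes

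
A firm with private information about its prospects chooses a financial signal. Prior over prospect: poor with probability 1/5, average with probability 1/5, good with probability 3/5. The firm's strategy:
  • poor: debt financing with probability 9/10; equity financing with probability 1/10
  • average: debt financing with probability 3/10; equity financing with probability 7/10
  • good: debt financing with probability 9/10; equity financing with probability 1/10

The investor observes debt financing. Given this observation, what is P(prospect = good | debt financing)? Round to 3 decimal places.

Apply Bayes' rule using the sender's strategy as the likelihood.
P(debt financing) = (1/5)·(9/10) + (1/5)·(3/10) + (3/5)·(9/10) = 39/50
P(good | debt financing) = ((3/5)·(9/10)) / (39/50) = (27/50) / (39/50) = 9/13

0.692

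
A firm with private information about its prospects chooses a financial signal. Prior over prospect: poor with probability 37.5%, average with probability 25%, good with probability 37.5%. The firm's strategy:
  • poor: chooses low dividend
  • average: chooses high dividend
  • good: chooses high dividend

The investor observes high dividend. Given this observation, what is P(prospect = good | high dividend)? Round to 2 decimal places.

Apply Bayes' rule using the sender's strategy as the likelihood.
P(high dividend) = 0.375·0 + 0.25·1 + 0.375·1 = 0.625
P(good | high dividend) = (0.375·1) / 0.625 = 0.375 / 0.625 = 0.6

0.60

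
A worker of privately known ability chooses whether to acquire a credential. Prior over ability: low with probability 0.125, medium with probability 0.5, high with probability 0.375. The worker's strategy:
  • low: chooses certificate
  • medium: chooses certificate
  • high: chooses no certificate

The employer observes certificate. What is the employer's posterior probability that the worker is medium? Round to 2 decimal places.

Apply Bayes' rule using the sender's strategy as the likelihood.
P(certificate) = 0.125·1 + 0.5·1 + 0.375·0 = 0.625
P(medium | certificate) = (0.5·1) / 0.625 = 0.5 / 0.625 = 0.8

0.80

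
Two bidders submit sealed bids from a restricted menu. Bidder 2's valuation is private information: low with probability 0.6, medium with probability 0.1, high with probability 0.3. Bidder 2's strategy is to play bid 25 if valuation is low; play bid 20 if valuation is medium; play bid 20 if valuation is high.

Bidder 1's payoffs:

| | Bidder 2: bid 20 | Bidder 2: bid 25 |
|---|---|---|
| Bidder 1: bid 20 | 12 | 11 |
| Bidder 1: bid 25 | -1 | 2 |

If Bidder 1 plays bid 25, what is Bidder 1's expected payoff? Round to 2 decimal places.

0.80

E[bid 25] = 0.6·2 + 0.1·(-1) + 0.3·(-1) = 1.2 + (-0.1) + (-0.3) = 0.8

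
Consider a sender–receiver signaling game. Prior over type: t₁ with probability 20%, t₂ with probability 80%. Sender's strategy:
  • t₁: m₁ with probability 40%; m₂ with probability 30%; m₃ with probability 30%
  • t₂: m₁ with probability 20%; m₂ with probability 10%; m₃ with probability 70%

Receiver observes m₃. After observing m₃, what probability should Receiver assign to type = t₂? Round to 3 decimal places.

Apply Bayes' rule using the sender's strategy as the likelihood.
P(m₃) = 0.2·0.3 + 0.8·0.7 = 0.62
P(t₂ | m₃) = (0.8·0.7) / 0.62 = 0.56 / 0.62 = 0.903226

0.903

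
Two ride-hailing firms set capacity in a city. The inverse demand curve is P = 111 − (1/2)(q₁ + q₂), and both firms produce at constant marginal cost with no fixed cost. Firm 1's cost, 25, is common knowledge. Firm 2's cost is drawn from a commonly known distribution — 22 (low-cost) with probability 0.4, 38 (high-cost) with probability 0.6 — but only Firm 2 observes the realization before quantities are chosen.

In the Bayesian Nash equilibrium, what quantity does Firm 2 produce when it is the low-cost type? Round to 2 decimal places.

Type-c best response for Firm 2: q₂(c) = (111 − c) − q₁/2.
Firm 1 maximizes expected profit; its first-order condition is 111 − q₁ − (1/2)E[q₂] − 25 = 0.
Substituting E[q₂] and solving: E[c₂] = 31.6, so q₁ = (111 − 2·25 + 31.6)/(3/2) = 61.7333.
q₂(low-cost) = (111 − 22 − (1/2)·61.7333) = 58.1333.

58.13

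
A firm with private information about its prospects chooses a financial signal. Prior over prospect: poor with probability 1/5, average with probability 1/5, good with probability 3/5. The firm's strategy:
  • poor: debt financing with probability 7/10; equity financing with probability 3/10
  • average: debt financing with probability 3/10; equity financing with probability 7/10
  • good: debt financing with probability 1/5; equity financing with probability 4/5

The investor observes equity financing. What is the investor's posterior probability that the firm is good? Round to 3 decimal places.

0.706

P(equity financing) = (1/5)·(3/10) + (1/5)·(7/10) + (3/5)·(4/5) = 17/25
P(good | equity financing) = ((3/5)·(4/5)) / (17/25) = (12/25) / (17/25) = 12/17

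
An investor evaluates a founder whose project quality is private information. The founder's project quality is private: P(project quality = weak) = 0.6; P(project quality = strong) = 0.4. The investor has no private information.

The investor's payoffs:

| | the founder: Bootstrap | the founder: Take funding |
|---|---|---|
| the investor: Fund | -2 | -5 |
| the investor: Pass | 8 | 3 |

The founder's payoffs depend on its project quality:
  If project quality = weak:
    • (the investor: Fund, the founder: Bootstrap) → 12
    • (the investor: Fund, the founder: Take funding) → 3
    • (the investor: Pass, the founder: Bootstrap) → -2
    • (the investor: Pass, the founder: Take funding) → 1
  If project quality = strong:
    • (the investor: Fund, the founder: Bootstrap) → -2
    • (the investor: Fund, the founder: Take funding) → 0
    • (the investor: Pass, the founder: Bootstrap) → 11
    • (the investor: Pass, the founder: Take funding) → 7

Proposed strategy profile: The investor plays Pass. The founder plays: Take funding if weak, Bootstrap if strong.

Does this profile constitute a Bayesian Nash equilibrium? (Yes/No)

A profile is a BNE iff every type of every player is best-responding given beliefs about the other side.
The investor plays Pass: E[Pass] = 0.6·(3) + 0.4·(8) = 5; E[Fund] = -3.8. Best-responding. ✓
The founder (project quality weak), facing Pass: Bootstrap gives -2, Take funding gives 1. Proposed Take funding is best. ✓
The founder (project quality strong), facing Pass: Bootstrap gives 11, Take funding gives 7. Proposed Bootstrap is best. ✓

Yes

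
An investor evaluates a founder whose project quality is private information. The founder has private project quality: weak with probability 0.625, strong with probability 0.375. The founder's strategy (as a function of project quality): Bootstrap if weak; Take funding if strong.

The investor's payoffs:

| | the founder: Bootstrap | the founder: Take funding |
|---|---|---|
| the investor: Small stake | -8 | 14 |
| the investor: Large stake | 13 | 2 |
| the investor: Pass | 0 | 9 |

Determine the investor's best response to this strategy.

E[Small stake] = 0.625·(-8) + 0.375·(14) = 0.25
E[Large stake] = 0.625·(13) + 0.375·(2) = 8.875
E[Pass] = 0.625·(0) + 0.375·(9) = 3.375
Best response: Large stake (8.875 is the largest).

Large stake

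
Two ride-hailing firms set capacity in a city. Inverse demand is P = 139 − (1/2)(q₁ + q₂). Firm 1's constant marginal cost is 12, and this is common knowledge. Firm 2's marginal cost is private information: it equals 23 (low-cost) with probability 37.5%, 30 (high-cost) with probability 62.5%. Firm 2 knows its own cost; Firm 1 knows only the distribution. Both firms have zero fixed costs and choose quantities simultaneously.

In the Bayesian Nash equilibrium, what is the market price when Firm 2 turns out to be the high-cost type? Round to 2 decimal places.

Each type of Firm 2 best-responds to q₁; Firm 1 best-responds to the expected q₂ over Firm 2's types.
Firm 2 with cost c maximizes (139 − (1/2)(q₁+q₂) − c)·q₂, giving q₂(c) = (139 − c − (1/2)q₁).
E[c₂] = 0.375·23 + 0.625·30 = 27.375
Firm 1's FOC against E[q₂] yields q₁ = (139 − 2·12 + E[c₂])/(3/2) = (139 − 24 + 27.375)/(3/2) = 94.9167.
q₂(high-cost) = 61.5417, so P = 139 − (1/2)·(94.9167 + 61.5417) = 60.7708.

60.77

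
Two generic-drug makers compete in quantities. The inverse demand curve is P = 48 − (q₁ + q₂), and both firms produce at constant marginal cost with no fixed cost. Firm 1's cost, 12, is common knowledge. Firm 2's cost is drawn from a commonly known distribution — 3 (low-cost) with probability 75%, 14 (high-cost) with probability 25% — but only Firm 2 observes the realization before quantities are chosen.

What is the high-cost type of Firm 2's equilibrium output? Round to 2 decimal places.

12.04

Firm 2 with cost c maximizes (48 − (q₁+q₂) − c)·q₂, giving q₂(c) = (48 − c − q₁)/2.
E[c₂] = 0.75·3 + 0.25·14 = 5.75
Firm 1's FOC against E[q₂] yields q₁ = (48 − 2·12 + E[c₂])/3 = (48 − 24 + 5.75)/3 = 9.91667.
q₂(high-cost) = (48 − 14 − 9.91667)/2 = 12.0417.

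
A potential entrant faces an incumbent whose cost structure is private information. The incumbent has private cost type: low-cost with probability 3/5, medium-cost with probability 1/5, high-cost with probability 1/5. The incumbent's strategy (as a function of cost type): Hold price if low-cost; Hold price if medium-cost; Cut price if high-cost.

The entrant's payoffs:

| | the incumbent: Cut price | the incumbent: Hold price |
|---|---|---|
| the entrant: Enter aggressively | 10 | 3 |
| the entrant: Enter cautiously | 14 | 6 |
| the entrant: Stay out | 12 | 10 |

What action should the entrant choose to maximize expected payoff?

E[Enter aggressively] = 3/5·(3) + 1/5·(3) + 1/5·(10) = 22/5
E[Enter cautiously] = 3/5·(6) + 1/5·(6) + 1/5·(14) = 38/5
E[Stay out] = 3/5·(10) + 1/5·(10) + 1/5·(12) = 52/5
Best response: Stay out (52/5 is the largest).

Stay out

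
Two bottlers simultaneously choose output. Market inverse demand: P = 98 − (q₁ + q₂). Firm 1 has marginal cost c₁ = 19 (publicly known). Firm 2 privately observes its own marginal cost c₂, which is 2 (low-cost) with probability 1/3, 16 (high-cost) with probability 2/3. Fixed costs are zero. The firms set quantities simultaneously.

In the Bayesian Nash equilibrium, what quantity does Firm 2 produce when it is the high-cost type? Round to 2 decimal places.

29.11

Type-c best response for Firm 2: q₂(c) = (98 − c)/2 − q₁/2.
Firm 1 maximizes expected profit; its first-order condition is 98 − 2q₁ − E[q₂] − 19 = 0.
Substituting E[q₂] and solving: E[c₂] = 11.3333, so q₁ = (98 − 2·19 + 11.3333)/3 = 23.7778.
q₂(high-cost) = (98 − 16 − 23.7778)/2 = 29.1111.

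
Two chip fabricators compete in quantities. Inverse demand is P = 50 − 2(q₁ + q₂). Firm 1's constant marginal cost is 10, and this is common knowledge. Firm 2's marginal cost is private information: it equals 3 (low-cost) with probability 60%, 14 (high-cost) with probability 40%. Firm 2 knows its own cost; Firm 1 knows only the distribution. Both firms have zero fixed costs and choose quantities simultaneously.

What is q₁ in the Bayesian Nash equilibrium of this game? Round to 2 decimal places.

6.23

Each type of Firm 2 best-responds to q₁; Firm 1 best-responds to the expected q₂ over Firm 2's types.
Firm 2 with cost c maximizes (50 − 2(q₁+q₂) − c)·q₂, giving q₂(c) = (50 − c − 2q₁)/4.
E[c₂] = 0.6·3 + 0.4·14 = 7.4
Firm 1's FOC against E[q₂] yields q₁ = (50 − 2·10 + E[c₂])/6 = (50 − 20 + 7.4)/6 = 6.23333.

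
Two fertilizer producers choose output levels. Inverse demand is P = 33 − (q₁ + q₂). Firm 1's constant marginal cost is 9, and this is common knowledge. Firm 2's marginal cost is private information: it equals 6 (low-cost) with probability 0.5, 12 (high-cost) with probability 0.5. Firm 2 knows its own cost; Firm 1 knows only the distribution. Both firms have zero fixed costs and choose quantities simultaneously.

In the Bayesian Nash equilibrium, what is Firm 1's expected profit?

Each type of Firm 2 best-responds to q₁; Firm 1 best-responds to the expected q₂ over Firm 2's types.
Firm 2 with cost c maximizes (33 − (q₁+q₂) − c)·q₂, giving q₂(c) = (33 − c − q₁)/2.
E[c₂] = 0.5·6 + 0.5·12 = 9
Firm 1's FOC against E[q₂] yields q₁ = (33 − 2·9 + E[c₂])/3 = (33 − 18 + 9)/3 = 8.
E[P] = 33 − (q₁ + E[q₂]) = 17; Firm 1's expected profit = (E[P] − 9)·q₁ = (17 − 9)·8 = 64.

64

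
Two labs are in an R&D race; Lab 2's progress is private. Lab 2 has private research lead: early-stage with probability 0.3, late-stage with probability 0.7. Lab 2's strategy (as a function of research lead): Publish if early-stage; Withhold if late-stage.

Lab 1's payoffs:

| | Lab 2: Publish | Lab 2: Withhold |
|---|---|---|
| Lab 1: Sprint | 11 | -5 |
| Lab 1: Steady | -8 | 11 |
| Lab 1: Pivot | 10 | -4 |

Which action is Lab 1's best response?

Steady

E[Sprint] = 0.3·(11) + 0.7·(-5) = -0.2
E[Steady] = 0.3·(-8) + 0.7·(11) = 5.3
E[Pivot] = 0.3·(10) + 0.7·(-4) = 0.2
Best response: Steady (5.3 is the largest).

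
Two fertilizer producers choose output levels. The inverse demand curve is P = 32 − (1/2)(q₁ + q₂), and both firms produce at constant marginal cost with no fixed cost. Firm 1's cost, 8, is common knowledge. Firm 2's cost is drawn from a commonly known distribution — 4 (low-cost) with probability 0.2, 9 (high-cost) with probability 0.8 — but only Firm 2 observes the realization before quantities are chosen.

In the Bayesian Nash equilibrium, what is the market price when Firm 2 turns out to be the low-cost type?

Type-c best response for Firm 2: q₂(c) = (32 − c) − q₁/2.
Firm 1 maximizes expected profit; its first-order condition is 32 − q₁ − (1/2)E[q₂] − 8 = 0.
Substituting E[q₂] and solving: E[c₂] = 8, so q₁ = (32 − 2·8 + 8)/(3/2) = 16.
q₂(low-cost) = 20, so P = 32 − (1/2)·(16 + 20) = 14.

14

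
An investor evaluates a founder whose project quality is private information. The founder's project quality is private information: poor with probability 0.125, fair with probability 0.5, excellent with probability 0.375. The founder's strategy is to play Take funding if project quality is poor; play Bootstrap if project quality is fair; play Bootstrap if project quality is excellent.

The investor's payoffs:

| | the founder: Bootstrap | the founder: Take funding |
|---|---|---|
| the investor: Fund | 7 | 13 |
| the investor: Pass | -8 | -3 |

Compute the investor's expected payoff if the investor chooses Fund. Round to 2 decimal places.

Take the expectation over the founder's project quality, weighting each type's action by its prior probability.
E[Fund] = 0.125·13 + 0.5·7 + 0.375·7 = 1.625 + 3.5 + 2.625 = 7.75

7.75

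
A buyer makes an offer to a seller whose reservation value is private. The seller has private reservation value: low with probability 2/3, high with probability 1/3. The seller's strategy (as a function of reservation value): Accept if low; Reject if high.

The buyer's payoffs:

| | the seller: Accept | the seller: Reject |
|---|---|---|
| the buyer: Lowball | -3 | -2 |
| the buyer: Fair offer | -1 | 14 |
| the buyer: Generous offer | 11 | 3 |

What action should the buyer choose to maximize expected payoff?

E[Lowball] = 2/3·(-3) + 1/3·(-2) = -8/3
E[Fair offer] = 2/3·(-1) + 1/3·(14) = 4
E[Generous offer] = 2/3·(11) + 1/3·(3) = 25/3
Best response: Generous offer (25/3 is the largest).

Generous offer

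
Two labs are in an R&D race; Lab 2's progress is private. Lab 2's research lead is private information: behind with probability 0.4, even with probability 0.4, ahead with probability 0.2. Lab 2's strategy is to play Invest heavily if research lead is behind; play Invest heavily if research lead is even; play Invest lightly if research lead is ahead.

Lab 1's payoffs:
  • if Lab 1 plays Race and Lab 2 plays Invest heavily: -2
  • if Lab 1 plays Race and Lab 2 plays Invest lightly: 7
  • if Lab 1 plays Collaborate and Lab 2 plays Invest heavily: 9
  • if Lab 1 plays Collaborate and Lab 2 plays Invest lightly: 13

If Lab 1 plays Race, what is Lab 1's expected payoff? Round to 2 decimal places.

-0.20

Take the expectation over Lab 2's research lead, weighting each type's action by its prior probability.
E[Race] = 0.4·(-2) + 0.4·(-2) + 0.2·7 = (-0.8) + (-0.8) + 1.4 = -0.2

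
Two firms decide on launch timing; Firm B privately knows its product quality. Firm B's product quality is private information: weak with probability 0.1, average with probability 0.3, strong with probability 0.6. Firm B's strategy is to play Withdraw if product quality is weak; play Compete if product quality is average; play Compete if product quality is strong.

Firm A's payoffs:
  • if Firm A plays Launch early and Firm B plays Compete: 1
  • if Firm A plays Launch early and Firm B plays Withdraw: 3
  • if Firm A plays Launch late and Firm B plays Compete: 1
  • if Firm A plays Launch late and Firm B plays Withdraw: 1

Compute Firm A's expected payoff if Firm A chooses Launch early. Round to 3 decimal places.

1.200

E[Launch early] = 0.1·3 + 0.3·1 + 0.6·1 = 0.3 + 0.3 + 0.6 = 1.2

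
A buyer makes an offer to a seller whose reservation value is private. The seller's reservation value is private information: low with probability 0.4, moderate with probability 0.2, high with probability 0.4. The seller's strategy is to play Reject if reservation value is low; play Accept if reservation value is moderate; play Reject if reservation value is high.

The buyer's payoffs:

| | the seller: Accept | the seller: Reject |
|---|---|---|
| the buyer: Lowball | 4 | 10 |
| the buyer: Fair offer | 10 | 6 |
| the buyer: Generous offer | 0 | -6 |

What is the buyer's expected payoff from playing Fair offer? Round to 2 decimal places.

6.80

Take the expectation over the seller's reservation value, weighting each type's action by its prior probability.
E[Fair offer] = 0.4·6 + 0.2·10 + 0.4·6 = 2.4 + 2 + 2.4 = 6.8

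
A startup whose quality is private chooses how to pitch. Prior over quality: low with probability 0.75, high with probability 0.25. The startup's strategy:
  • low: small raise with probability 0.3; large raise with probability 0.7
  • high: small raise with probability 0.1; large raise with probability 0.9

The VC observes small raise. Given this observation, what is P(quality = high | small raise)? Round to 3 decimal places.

0.100

P(small raise) = 0.75·0.3 + 0.25·0.1 = 0.25
P(high | small raise) = (0.25·0.1) / 0.25 = 0.025 / 0.25 = 0.1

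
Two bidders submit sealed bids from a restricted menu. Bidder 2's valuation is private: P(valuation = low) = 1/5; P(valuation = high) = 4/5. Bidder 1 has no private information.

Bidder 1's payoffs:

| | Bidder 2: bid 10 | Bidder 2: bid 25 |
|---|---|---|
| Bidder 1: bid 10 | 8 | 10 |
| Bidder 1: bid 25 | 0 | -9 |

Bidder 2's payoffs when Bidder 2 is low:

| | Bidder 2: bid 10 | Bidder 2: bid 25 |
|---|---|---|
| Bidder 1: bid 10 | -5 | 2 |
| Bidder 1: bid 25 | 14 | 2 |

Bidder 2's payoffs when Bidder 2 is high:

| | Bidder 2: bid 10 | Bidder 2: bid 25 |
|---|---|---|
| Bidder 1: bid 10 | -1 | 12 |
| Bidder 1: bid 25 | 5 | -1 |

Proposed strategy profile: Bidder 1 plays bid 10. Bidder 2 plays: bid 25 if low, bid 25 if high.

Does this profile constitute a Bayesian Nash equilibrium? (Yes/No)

Yes

A profile is a BNE iff every type of every player is best-responding given beliefs about the other side.
Bidder 1 plays bid 10: E[bid 10] = 1/5·(10) + 4/5·(10) = 10; E[bid 25] = -9. Best-responding. ✓
Bidder 2 (valuation low), facing bid 10: bid 10 gives -5, bid 25 gives 2. Proposed bid 25 is best. ✓
Bidder 2 (valuation high), facing bid 10: bid 10 gives -1, bid 25 gives 12. Proposed bid 25 is best. ✓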